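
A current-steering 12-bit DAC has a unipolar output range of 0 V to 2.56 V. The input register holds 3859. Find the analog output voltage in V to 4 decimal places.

LSB = 2.56 V / 2^12 = 0.625 mV.
V_out = 0 + 3859 × 0.000625 V = 2.41188 V.

2.4119 V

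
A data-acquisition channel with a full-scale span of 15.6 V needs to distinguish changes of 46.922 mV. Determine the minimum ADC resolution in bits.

Number of steps required ≥ 15.6 V / 46.922 mV = 332.47.
Need 2^N ≥ 332.47; 2^8 = 256, 2^9 = 512.
Minimum N = 9.

9 bits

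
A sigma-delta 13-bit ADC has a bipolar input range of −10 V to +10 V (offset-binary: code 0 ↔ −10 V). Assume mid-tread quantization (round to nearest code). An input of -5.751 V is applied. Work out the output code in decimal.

code 1740

LSB = 20 V / 8192 = 2.441 mV.
(-5.751 − (−10)) / 0.00244141 = 1740.390 LSBs.
round(1740.390) = 1740.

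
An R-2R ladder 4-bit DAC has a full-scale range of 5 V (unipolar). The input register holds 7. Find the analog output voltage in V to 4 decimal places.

2.1875 V

LSB = 5 V / 2^4 = 312.500 mV.
V_out = 0 + 7 × 0.3125 V = 2.1875 V.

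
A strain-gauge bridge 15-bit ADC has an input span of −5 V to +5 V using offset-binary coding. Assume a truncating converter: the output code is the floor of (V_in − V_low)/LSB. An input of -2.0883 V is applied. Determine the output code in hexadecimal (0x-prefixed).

With 32768 levels over 10 V, one step is 305.18 µV.
(V_in − V_low)/LSB = (-2.0883 − (−5)) / 0.000305176 = 9541.059.
So the output code is 9541.
In hexadecimal (0x-prefixed): 0x2545.

code 0x2545 (decimal 9541)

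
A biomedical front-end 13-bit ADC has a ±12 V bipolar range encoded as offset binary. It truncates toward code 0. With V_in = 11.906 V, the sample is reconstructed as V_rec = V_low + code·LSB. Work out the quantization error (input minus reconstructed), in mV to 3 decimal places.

2.680 mV

One LSB is 24 V / 8192 = 2.930 mV.
Scaled input = 8159.9147 LSBs, so code = 8159.
Reconstructed: 11.90332 V.
V_in − V_rec = 0.00267969 V = 2.680 mV.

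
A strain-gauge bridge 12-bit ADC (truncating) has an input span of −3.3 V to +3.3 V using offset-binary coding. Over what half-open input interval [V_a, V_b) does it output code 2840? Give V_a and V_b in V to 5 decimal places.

[1.27617 V, 1.27778 V)

LSB = 6.6/2^12 = 1.611 mV.
V_a = V_low + 2840·LSB = 1.27617 V; V_b = V_low + 2841·LSB = 1.27778 V.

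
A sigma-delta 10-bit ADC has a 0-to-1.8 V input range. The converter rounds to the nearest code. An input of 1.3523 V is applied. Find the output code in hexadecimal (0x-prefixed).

LSB = 1.8 V / 1024 = 1.758 mV.
(V_in − V_low)/LSB = (1.3523 − 0) / 0.00175781 = 769.308.
Round → code 769.
In hexadecimal (0x-prefixed): 0x301.

code 0x301 (decimal 769)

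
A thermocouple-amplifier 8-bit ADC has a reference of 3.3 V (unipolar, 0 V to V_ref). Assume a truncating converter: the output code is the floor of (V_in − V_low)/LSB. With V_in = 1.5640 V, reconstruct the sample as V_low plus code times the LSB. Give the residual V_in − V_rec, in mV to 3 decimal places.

4.234 mV

One LSB is 3.3 V / 256 = 12.891 mV.
(1.5640 − 0)/0.0128906 = 121.3285; ⌊·⌋ gives code 121.
V_rec = 0 + 121·0.0128906 = 1.5597656 V.
Difference: 0.00423438 V → 4.234 mV.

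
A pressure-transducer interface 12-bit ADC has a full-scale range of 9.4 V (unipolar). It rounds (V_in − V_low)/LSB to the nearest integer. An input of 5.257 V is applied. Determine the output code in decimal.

code 2291

LSB = 9.4 V / 4096 = 2.295 mV.
(V_in − V_low)/LSB = (5.257 − 0) / 0.00229492 = 2290.710.
Round → code 2291.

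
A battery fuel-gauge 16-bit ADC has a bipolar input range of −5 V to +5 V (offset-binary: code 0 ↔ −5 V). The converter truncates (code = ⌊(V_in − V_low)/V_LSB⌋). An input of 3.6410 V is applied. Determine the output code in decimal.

code 56629

With 65536 levels over 10 V, one step is 152.59 µV.
(V_in − V_low)/LSB = (3.6410 − (−5)) / 0.000152588 = 56629.658.
So the output code is 56629.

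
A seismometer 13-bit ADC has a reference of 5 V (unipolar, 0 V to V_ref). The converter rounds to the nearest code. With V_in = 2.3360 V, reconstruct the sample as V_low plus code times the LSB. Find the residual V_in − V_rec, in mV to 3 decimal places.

LSB = 5/2^13 = 0.610 mV.
(2.3360 − 0)/0.000610352 = 3827.3024; round gives code 3827.
V_rec = 0 + 3827·0.000610352 = 2.3358154 V.
Difference: 0.00018457 V → 0.185 mV.

0.185 mV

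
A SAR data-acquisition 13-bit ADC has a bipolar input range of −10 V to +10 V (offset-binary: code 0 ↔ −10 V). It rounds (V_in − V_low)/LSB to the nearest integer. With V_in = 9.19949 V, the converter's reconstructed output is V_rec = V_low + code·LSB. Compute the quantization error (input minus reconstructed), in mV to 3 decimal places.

LSB = 20/2^13 = 2.441 mV.
(9.19949 − (−10))/0.00244141 = 7864.1111; round gives code 7864.
Code 7864 maps back to (−10) + 7864×0.00244141 V = 9.1992188 V.
Error = 9.19949 − 9.1992188 = 0.00027125 V = 0.271 mV.

0.271 mV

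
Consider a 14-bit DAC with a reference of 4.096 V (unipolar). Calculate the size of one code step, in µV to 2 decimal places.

250.00 µV

Full-scale span = 4.096 V.
LSB = 4.096 / 2^14 = 4.096 / 16384 = 0.00025 V = 250.00 µV.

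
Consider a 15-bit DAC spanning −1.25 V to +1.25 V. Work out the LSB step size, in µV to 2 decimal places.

Full-scale span = 2.5 V.
LSB = 2.5 / 2^15 = 2.5 / 32768 = 7.62939e-05 V = 76.29 µV.

76.29 µV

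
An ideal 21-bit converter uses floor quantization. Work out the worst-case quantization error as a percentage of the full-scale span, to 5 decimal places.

0.00005 %

Truncating → worst-case error = 1 LSB = V_FS/2^21, so 100/2097152 = 4.76837e-05 % of full scale.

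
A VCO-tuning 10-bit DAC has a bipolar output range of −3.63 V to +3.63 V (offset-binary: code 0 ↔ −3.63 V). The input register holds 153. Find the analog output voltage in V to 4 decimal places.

-2.5453 V

LSB = 7.26 V / 2^10 = 7.090 mV.
V_out = (−3.63) + 153 × 0.00708984 V = -2.54525 V.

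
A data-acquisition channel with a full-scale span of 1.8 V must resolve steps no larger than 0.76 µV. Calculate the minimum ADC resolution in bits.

22 bits

Number of steps required ≥ 1.8 V / 0.76 µV = 2368421.05.
Need 2^N ≥ 2368421.05; 2^21 = 2097152, 2^22 = 4194304.
Minimum N = 22.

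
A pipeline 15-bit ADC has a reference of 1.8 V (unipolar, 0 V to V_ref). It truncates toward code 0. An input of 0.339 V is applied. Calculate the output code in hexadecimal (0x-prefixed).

code 0x181B (decimal 6171)

Full-scale span = 1.8 V; LSB = 1.8/2^15 = 54.93 µV.
(V_in − V_low)/LSB = (0.339 − 0) / 5.49316e-05 = 6171.307.
So the output code is 6171.
In hexadecimal (0x-prefixed): 0x181B.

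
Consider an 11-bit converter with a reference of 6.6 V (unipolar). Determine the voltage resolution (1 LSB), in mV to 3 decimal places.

Full-scale span = 6.6 V.
LSB = 6.6 / 2^11 = 6.6 / 2048 = 0.00322266 V = 3.223 mV.

3.223 mV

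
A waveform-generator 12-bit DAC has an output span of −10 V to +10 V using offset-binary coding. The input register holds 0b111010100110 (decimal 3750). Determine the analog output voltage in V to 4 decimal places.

LSB = 20 V / 2^12 = 4.883 mV.
Code 0b111010100110 = 3750 decimal.
V_out = (−10) + 3750 × 0.00488281 V = 8.31055 V.

8.3105 V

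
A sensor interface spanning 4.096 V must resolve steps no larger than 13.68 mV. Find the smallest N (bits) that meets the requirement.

9 bits

Number of steps required ≥ 4.096 V / 13.68 mV = 299.42.
Need 2^N ≥ 299.42; 2^8 = 256, 2^9 = 512.
Minimum N = 9.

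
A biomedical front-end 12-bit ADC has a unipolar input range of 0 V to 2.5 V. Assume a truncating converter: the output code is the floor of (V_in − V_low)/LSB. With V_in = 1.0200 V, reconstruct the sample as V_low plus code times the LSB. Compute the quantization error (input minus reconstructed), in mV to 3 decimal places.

0.103 mV

Step size: 2.5 V ÷ 2^12 = 0.610 mV.
Scaled input = 1671.1680 LSBs, so code = 1671.
Reconstructed: 1.0198975 V.
V_in − V_rec = 0.000102539 V = 0.103 mV.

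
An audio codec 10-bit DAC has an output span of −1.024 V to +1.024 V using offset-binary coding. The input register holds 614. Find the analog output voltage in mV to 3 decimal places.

204.000 mV

LSB = 2.048 V / 2^10 = 2.000 mV.
V_out = (−1.024) + 614 × 0.002 V = 0.204 V.
= 204.000 mV.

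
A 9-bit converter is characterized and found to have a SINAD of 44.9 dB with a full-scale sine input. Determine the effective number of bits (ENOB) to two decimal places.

7.17 bits

ENOB = (SINAD − 1.76) / 6.02 = (44.9 − 1.76)/6.02 = 7.166.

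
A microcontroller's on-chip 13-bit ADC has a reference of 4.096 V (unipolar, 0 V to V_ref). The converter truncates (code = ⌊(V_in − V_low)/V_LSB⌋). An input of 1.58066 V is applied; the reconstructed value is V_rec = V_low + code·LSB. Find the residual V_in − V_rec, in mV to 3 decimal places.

0.160 mV

Step size: 4.096 V ÷ 2^13 = 0.500 mV.
(1.58066 − 0)/0.0005 = 3161.3200; ⌊·⌋ gives code 3161.
Reconstructed: 1.5805 V.
Error = 1.58066 − 1.5805 = 0.00016 V = 0.160 mV.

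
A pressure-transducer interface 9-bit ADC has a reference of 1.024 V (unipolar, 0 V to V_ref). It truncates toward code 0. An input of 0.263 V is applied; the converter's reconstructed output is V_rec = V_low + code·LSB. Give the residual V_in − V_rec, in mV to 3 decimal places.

Step size: 1.024 V ÷ 2^9 = 2.000 mV.
(0.263 − 0)/0.002 = 131.5000; ⌊·⌋ gives code 131.
Code 131 maps back to 0 + 131×0.002 V = 0.262 V.
Error = 0.263 − 0.262 = 0.001 V = 1.000 mV.

1.000 mV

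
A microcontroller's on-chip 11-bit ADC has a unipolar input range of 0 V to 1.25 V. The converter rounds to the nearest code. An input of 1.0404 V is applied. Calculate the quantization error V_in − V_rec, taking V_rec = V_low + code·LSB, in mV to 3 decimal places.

LSB = 1.25/2^11 = 0.610 mV.
Scaled input = 1704.5914 LSBs, so code = 1705.
Reconstructed: 1.0406494 V.
Difference: -0.000249414 V → -0.249 mV.

-0.249 mV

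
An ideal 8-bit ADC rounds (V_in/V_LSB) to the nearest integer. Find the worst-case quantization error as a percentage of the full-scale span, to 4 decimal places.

0.1953 %

Rounding → worst-case error = ½ LSB = V_FS/2^9, so 100/512 = 0.195312 % of full scale.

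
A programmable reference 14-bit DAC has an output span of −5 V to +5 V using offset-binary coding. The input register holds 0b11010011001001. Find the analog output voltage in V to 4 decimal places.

LSB = 10 V / 2^14 = 0.610 mV.
Code 0b11010011001001 = 13513 decimal.
V_out = (−5) + 13513 × 0.000610352 V = 3.24768 V.

3.2477 V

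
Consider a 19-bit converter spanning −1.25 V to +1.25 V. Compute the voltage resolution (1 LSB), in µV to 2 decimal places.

Full-scale span = 2.5 V.
LSB = 2.5 / 2^19 = 2.5 / 524288 = 4.76837e-06 V = 4.77 µV.

4.77 µV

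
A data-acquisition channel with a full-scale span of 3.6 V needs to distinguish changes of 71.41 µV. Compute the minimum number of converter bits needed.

Number of steps required ≥ 3.6 V / 71.41 µV = 50413.11.
Need 2^N ≥ 50413.11; 2^15 = 32768, 2^16 = 65536.
Minimum N = 16.

16 bits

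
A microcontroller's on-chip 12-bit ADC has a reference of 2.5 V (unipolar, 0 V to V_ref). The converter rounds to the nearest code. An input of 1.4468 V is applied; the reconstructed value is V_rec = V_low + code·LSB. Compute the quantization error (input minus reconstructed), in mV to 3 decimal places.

Step size: 2.5 V ÷ 2^12 = 0.610 mV.
Scaled input = 2370.4371 LSBs, so code = 2370.
Code 2370 maps back to 0 + 2370×0.000610352 V = 1.4465332 V.
Error = 1.4468 − 1.4465332 = 0.000266797 V = 0.267 mV.

0.267 mV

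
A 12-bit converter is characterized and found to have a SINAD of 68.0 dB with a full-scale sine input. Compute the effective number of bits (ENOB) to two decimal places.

11.00 bits

ENOB = (SINAD − 1.76) / 6.02 = (68.0 − 1.76)/6.02 = 11.003.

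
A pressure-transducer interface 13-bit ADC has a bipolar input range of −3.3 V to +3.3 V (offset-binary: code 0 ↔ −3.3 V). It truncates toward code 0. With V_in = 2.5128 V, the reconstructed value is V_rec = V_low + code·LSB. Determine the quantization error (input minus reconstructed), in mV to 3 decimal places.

LSB = 6.6/2^13 = 0.806 mV.
(V_in − V_low)/LSB = (2.5128 − (−3.3))/0.000805664 = 7214.9178 → code 7214 (floor).
V_rec = (−3.3) + 7214·0.000805664 = 2.5120605 V.
Difference: 0.000739453 V → 0.739 mV.

0.739 mV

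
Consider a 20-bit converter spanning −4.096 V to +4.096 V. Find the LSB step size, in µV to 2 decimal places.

Full-scale span = 8.192 V.
LSB = 8.192 / 2^20 = 8.192 / 1048576 = 7.8125e-06 V = 7.81 µV.

7.81 µV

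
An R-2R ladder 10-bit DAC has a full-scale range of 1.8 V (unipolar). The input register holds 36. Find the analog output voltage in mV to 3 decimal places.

LSB = 1.8 V / 2^10 = 1.758 mV.
V_out = 0 + 36 × 0.00175781 V = 0.0632812 V.
= 63.281 mV.

63.281 mV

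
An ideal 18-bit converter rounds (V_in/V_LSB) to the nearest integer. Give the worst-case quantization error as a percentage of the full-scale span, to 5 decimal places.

Rounding → worst-case error = ½ LSB = V_FS/2^19, so 100/524288 = 0.000190735 % of full scale.

0.00019 %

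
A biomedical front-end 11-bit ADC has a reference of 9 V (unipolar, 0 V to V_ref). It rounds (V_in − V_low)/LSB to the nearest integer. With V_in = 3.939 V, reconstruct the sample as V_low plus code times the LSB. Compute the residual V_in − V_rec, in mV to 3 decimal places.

1.500 mV

One LSB is 9 V / 2048 = 4.395 mV.
Scaled input = 896.3413 LSBs, so code = 896.
V_rec = 0 + 896·0.00439453 = 3.9375 V.
Difference: 0.0015 V → 1.500 mV.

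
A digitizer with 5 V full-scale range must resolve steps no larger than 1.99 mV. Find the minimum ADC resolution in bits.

12 bits

Number of steps required ≥ 5 V / 1.99 mV = 2512.56.
Need 2^N ≥ 2512.56; 2^11 = 2048, 2^12 = 4096.
Minimum N = 12.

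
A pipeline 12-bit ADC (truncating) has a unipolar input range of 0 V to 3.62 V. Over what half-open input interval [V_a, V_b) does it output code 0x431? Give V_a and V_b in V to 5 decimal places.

[0.94831 V, 0.94919 V)

LSB = 3.62/2^12 = 0.884 mV.
Code 0x431 = 1073 decimal.
V_a = V_low + 1073·LSB = 0.948306 V; V_b = V_low + 1074·LSB = 0.949189 V.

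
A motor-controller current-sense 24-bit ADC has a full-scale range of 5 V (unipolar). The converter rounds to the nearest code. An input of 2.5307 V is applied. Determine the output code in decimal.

code 8491620

LSB = 5 V / 16777216 = 0.30 µV.
(2.5307 − 0) / 2.98023e-07 = 8491620.106 LSBs.
Round → code 8491620.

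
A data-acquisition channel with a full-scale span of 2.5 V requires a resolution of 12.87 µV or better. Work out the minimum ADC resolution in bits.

18 bits

Number of steps required ≥ 2.5 V / 12.87 µV = 194250.19.
Need 2^N ≥ 194250.19; 2^17 = 131072, 2^18 = 262144.
Minimum N = 18.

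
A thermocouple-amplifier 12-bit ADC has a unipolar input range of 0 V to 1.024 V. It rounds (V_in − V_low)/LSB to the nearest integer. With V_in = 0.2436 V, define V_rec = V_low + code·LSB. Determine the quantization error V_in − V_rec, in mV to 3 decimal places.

One LSB is 1.024 V / 4096 = 250.00 µV.
(0.2436 − 0)/0.00025 = 974.4000; round gives code 974.
Reconstructed: 0.2435 V.
V_in − V_rec = 0.0001 V = 0.100 mV.

0.100 mV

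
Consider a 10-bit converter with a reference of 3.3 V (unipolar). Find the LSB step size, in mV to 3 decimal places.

3.223 mV

Full-scale span = 3.3 V.
LSB = 3.3 / 2^10 = 3.3 / 1024 = 0.00322266 V = 3.223 mV.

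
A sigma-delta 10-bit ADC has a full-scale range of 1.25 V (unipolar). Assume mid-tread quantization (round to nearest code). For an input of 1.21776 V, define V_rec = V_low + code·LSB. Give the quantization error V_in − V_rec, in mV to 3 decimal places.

Step size: 1.25 V ÷ 2^10 = 1.221 mV.
(V_in − V_low)/LSB = (1.21776 − 0)/0.0012207 = 997.5890 → code 998 (round).
Reconstructed: 1.2182617 V.
V_in − V_rec = -0.000501719 V = -0.502 mV.

-0.502 mV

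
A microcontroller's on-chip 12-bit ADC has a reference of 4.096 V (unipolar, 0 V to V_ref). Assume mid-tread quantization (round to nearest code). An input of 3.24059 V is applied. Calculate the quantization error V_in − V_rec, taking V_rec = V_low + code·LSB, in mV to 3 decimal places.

One LSB is 4.096 V / 4096 = 1.000 mV.
(3.24059 − 0)/0.001 = 3240.5900; round gives code 3241.
Reconstructed: 3.241 V.
Difference: -0.00041 V → -0.410 mV.

-0.410 mV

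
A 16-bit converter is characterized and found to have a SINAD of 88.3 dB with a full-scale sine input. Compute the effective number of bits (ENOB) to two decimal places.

14.38 bits

ENOB = (SINAD − 1.76) / 6.02 = (88.3 − 1.76)/6.02 = 14.375.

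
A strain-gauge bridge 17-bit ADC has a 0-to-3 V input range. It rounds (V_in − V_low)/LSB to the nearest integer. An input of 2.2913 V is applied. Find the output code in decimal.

code 100108

LSB = 3 V / 131072 = 22.89 µV.
Input sits at 100108.425 steps above V_low.
So the output code is 100108.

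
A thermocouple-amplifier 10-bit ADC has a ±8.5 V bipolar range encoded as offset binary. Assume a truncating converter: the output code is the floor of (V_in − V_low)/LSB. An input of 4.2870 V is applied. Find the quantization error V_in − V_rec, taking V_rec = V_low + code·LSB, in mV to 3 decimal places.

LSB = 17/2^10 = 16.602 mV.
(4.2870 − (−8.5))/0.0166016 = 770.2287; ⌊·⌋ gives code 770.
V_rec = (−8.5) + 770·0.0166016 = 4.2832031 V.
V_in − V_rec = 0.00379687 V = 3.797 mV.

3.797 mV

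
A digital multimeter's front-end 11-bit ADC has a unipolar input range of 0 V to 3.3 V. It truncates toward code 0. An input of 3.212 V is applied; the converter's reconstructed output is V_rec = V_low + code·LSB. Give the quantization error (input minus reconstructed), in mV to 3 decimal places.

0.623 mV

Step size: 3.3 V ÷ 2^11 = 1.611 mV.
Scaled input = 1993.3867 LSBs, so code = 1993.
Reconstructed: 3.211377 V.
Difference: 0.000623047 V → 0.623 mV.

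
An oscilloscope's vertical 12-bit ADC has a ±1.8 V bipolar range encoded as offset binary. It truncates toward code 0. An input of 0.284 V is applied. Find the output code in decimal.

Full-scale span = 3.6 V; LSB = 3.6/2^12 = 0.879 mV.
(V_in − V_low)/LSB = (0.284 − (−1.8)) / 0.000878906 = 2371.129.
Floor → code 2371.

code 2371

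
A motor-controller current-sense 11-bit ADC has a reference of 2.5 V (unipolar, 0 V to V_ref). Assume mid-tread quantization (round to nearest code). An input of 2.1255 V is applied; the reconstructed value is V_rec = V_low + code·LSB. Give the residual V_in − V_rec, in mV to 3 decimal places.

0.256 mV

One LSB is 2.5 V / 2048 = 1.221 mV.
(V_in − V_low)/LSB = (2.1255 − 0)/0.0012207 = 1741.2096 → code 1741 (round).
Reconstructed: 2.1252441 V.
Difference: 0.000255859 V → 0.256 mV.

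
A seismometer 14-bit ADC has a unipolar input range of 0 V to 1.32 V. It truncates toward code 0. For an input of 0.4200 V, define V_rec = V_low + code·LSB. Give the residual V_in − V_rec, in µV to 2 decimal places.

LSB = 1.32/2^14 = 80.57 µV.
(0.4200 − 0)/8.05664e-05 = 5213.0909; ⌊·⌋ gives code 5213.
Code 5213 maps back to 0 + 5213×8.05664e-05 V = 0.41999268 V.
Difference: 7.32422e-06 V → 7.32 µV.

7.32 µV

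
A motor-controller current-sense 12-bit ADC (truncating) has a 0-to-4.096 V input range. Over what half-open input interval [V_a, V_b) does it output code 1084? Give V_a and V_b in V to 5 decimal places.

[1.08400 V, 1.08500 V)

LSB = 4.096/2^12 = 1.000 mV.
V_a = V_low + 1084·LSB = 1.084 V; V_b = V_low + 1085·LSB = 1.085 V.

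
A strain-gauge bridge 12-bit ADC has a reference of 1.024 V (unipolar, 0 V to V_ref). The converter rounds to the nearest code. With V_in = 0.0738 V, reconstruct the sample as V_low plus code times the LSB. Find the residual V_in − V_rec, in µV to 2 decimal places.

Step size: 1.024 V ÷ 2^12 = 250.00 µV.
Scaled input = 295.2000 LSBs, so code = 295.
Code 295 maps back to 0 + 295×0.00025 V = 0.07375 V.
V_in − V_rec = 5e-05 V = 50.00 µV.

50.00 µV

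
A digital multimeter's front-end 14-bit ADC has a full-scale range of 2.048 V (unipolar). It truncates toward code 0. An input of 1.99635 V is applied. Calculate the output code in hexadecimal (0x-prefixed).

code 0x3E62 (decimal 15970)

Full-scale span = 2.048 V; LSB = 2.048/2^14 = 125.00 µV.
(1.99635 − 0) / 0.000125 = 15970.800 LSBs.
So the output code is 15970.
In hexadecimal (0x-prefixed): 0x3E62.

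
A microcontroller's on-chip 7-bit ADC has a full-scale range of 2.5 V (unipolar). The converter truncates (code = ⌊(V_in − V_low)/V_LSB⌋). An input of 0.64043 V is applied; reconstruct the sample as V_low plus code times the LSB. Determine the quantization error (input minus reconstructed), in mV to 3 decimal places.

15.430 mV

Step size: 2.5 V ÷ 2^7 = 19.531 mV.
(V_in − V_low)/LSB = (0.64043 − 0)/0.0195312 = 32.7900 → code 32 (floor).
V_rec = 0 + 32·0.0195312 = 0.625 V.
Error = 0.64043 − 0.625 = 0.01543 V = 15.430 mV.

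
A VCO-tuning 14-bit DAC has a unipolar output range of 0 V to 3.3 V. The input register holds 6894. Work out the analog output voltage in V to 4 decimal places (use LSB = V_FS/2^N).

1.3886 V

LSB = 3.3 V / 2^14 = 201.42 µV.
V_out = 0 + 6894 × 0.000201416 V = 1.38856 V.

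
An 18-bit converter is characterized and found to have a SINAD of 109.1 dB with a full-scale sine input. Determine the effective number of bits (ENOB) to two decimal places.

17.83 bits

ENOB = (SINAD − 1.76) / 6.02 = (109.1 − 1.76)/6.02 = 17.831.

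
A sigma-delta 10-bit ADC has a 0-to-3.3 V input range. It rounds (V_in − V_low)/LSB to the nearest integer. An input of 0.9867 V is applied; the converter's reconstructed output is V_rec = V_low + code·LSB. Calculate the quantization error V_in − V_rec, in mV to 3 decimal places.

LSB = 3.3/2^10 = 3.223 mV.
Scaled input = 306.1760 LSBs, so code = 306.
V_rec = 0 + 306·0.00322266 = 0.98613281 V.
Error = 0.9867 − 0.98613281 = 0.000567187 V = 0.567 mV.

0.567 mV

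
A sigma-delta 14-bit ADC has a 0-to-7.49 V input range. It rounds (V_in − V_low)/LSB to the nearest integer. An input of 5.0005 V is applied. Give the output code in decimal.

code 10938

LSB = 7.49 V / 16384 = 457.15 µV.
(V_in − V_low)/LSB = (5.0005 − 0) / 0.000457153 = 10938.343.
round(10938.343) = 10938.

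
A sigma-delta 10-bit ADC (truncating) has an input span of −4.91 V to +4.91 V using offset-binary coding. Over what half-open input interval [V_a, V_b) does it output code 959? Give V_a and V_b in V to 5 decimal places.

LSB = 9.82/2^10 = 9.590 mV.
V_a = V_low + 959·LSB = 4.28666 V; V_b = V_low + 960·LSB = 4.29625 V.

[4.28666 V, 4.29625 V)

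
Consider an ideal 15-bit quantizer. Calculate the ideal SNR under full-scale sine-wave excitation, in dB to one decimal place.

SNR ≈ 6.02·N + 1.76 dB = 6.02·15 + 1.76 = 92.06 dB.

92.1 dB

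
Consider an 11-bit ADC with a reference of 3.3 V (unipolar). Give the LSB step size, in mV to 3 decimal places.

Full-scale span = 3.3 V.
LSB = 3.3 / 2^11 = 3.3 / 2048 = 0.00161133 V = 1.611 mV.

1.611 mV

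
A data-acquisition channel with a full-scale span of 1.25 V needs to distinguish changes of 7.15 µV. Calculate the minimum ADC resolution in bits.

Number of steps required ≥ 1.25 V / 7.15 µV = 174825.17.
Need 2^N ≥ 174825.17; 2^17 = 131072, 2^18 = 262144.
Minimum N = 18.

18 bits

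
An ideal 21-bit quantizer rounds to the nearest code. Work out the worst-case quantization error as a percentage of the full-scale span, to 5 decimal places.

Rounding → worst-case error = ½ LSB = V_FS/2^22, so 100/4194304 = 2.38419e-05 % of full scale.

0.00002 %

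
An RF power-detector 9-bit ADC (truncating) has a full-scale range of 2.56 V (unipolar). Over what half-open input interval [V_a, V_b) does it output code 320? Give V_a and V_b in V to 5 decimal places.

[1.60000 V, 1.60500 V)

LSB = 2.56/2^9 = 5.000 mV.
V_a = V_low + 320·LSB = 1.6 V; V_b = V_low + 321·LSB = 1.605 V.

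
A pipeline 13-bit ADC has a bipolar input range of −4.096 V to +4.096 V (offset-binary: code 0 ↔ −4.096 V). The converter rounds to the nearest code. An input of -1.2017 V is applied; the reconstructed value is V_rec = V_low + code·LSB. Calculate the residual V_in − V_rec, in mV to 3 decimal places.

0.300 mV

One LSB is 8.192 V / 8192 = 1.000 mV.
(-1.2017 − (−4.096))/0.001 = 2894.3000; round gives code 2894.
Reconstructed: -1.202 V.
V_in − V_rec = 0.0003 V = 0.300 mV.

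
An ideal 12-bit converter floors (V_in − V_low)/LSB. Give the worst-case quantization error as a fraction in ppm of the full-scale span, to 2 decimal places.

Truncating → worst-case error = 1 LSB = V_FS/2^12, so 1e+06/4096 = 244.141 ppm of full scale.

244.14 ppm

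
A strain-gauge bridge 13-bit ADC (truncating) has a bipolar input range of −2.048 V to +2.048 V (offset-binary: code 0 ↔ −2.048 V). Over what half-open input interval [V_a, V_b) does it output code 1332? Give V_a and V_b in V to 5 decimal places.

LSB = 4.096/2^13 = 0.500 mV.
V_a = V_low + 1332·LSB = -1.382 V; V_b = V_low + 1333·LSB = -1.3815 V.

[-1.38200 V, -1.38150 V)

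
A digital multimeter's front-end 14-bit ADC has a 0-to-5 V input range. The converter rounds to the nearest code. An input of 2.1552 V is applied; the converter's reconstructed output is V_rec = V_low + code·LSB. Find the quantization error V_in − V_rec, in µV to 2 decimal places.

48.63 µV

Step size: 5 V ÷ 2^14 = 305.18 µV.
(V_in − V_low)/LSB = (2.1552 − 0)/0.000305176 = 7062.1594 → code 7062 (round).
V_rec = 0 + 7062·0.000305176 = 2.1551514 V.
Error = 2.1552 − 2.1551514 = 4.86328e-05 V = 48.63 µV.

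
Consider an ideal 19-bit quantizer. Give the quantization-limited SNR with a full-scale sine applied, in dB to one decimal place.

SNR ≈ 6.02·N + 1.76 dB = 6.02·19 + 1.76 = 116.14 dB.

116.1 dB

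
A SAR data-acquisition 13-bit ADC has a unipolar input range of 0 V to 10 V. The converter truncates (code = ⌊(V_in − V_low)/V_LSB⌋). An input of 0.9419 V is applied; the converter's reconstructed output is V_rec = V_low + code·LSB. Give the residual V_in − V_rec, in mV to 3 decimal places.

Step size: 10 V ÷ 2^13 = 1.221 mV.
Scaled input = 771.6045 LSBs, so code = 771.
Reconstructed: 0.94116211 V.
Error = 0.9419 − 0.94116211 = 0.000737891 V = 0.738 mV.

0.738 mV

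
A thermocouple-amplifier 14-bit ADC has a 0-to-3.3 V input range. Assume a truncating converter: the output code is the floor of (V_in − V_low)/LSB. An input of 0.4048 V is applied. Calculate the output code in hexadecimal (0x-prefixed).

With 16384 levels over 3.3 V, one step is 201.42 µV.
Input sits at 2009.771 steps above V_low.
Floor → code 2009.
In hexadecimal (0x-prefixed): 0x7D9.

code 0x7D9 (decimal 2009)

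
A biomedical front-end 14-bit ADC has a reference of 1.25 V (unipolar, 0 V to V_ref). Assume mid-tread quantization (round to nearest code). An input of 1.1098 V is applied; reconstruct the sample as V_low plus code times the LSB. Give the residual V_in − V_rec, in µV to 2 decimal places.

Step size: 1.25 V ÷ 2^14 = 76.29 µV.
(1.1098 − 0)/7.62939e-05 = 14546.3706; round gives code 14546.
Code 14546 maps back to 0 + 14546×7.62939e-05 V = 1.1097717 V.
Difference: 2.82715e-05 V → 28.27 µV.

28.27 µV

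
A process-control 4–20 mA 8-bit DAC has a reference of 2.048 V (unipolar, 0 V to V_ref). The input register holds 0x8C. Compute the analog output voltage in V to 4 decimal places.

1.1200 V

LSB = 2.048 V / 2^8 = 8.000 mV.
Code 0x8C = 140 decimal.
V_out = 0 + 140 × 0.008 V = 1.12 V.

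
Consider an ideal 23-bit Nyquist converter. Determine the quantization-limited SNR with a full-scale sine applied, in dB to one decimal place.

140.2 dB

SNR ≈ 6.02·N + 1.76 dB = 6.02·23 + 1.76 = 140.22 dB.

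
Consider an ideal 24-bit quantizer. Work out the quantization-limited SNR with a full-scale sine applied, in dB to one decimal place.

146.2 dB

SNR ≈ 6.02·N + 1.76 dB = 6.02·24 + 1.76 = 146.24 dB.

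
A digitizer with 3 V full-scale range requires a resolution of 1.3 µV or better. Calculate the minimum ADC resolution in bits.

Number of steps required ≥ 3 V / 1.3 µV = 2307692.31.
Need 2^N ≥ 2307692.31; 2^21 = 2097152, 2^22 = 4194304.
Minimum N = 22.

22 bits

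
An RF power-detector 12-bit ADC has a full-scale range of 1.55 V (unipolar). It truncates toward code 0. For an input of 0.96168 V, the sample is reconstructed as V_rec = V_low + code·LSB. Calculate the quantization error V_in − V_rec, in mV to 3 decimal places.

Step size: 1.55 V ÷ 2^12 = 378.42 µV.
(V_in − V_low)/LSB = (0.96168 − 0)/0.000378418 = 2541.3170 → code 2541 (floor).
Reconstructed: 0.96156006 V.
V_in − V_rec = 0.000119941 V = 0.120 mV.

0.120 mV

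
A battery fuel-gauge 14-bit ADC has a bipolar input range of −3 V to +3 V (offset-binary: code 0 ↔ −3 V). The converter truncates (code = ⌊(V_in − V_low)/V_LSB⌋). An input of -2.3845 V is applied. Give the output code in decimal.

code 1680

Full-scale span = 6 V; LSB = 6/2^14 = 366.21 µV.
(-2.3845 − (−3)) / 0.000366211 = 1680.725 LSBs.
Floor → code 1680.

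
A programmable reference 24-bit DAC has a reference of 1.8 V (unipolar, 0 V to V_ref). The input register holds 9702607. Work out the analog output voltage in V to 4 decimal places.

LSB = 1.8 V / 2^24 = 0.11 µV.
V_out = 0 + 9702607 × 1.07288e-07 V = 1.04098 V.

1.0410 V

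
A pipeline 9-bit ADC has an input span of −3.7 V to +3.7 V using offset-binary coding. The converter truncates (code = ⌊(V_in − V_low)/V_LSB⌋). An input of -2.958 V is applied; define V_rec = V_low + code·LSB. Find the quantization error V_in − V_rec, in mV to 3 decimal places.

4.891 mV

LSB = 7.4/2^9 = 14.453 mV.
Scaled input = 51.3384 LSBs, so code = 51.
Code 51 maps back to (−3.7) + 51×0.0144531 V = -2.9628906 V.
Error = -2.958 − (−2.9628906) = 0.00489063 V = 4.891 mV.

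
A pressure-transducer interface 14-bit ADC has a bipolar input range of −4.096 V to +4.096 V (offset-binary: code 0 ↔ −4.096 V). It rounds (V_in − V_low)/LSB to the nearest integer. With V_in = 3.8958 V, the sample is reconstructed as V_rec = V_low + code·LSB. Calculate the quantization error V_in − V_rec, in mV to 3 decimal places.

-0.200 mV

One LSB is 8.192 V / 16384 = 0.500 mV.
(V_in − V_low)/LSB = (3.8958 − (−4.096))/0.0005 = 15983.6000 → code 15984 (round).
Reconstructed: 3.896 V.
Error = 3.8958 − 3.896 = -0.0002 V = -0.200 mV.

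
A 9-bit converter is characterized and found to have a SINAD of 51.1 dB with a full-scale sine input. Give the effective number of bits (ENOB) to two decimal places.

8.20 bits

ENOB = (SINAD − 1.76) / 6.02 = (51.1 − 1.76)/6.02 = 8.196.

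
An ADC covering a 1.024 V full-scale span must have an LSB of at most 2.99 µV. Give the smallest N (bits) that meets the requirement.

19 bits

Number of steps required ≥ 1.024 V / 2.99 µV = 342474.92.
Need 2^N ≥ 342474.92; 2^18 = 262144, 2^19 = 524288.
Minimum N = 19.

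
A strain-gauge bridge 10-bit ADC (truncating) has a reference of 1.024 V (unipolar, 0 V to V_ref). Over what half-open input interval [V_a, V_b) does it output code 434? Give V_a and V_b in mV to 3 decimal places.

LSB = 1.024/2^10 = 1.000 mV.
V_a = V_low + 434·LSB = 0.434 V; V_b = V_low + 435·LSB = 0.435 V.

[434.000 mV, 435.000 mV)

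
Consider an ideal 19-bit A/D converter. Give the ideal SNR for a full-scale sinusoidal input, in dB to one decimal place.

116.1 dB

SNR ≈ 6.02·N + 1.76 dB = 6.02·19 + 1.76 = 116.14 dB.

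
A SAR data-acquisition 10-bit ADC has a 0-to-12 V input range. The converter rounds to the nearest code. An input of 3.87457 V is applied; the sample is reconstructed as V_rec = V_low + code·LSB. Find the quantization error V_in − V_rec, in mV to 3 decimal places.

Step size: 12 V ÷ 2^10 = 11.719 mV.
(3.87457 − 0)/0.0117188 = 330.6300; round gives code 331.
Code 331 maps back to 0 + 331×0.0117188 V = 3.8789062 V.
Error = 3.87457 − 3.8789062 = -0.00433625 V = -4.336 mV.

-4.336 mV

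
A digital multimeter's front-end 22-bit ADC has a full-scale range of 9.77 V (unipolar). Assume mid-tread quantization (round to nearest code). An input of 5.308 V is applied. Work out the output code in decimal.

LSB = 9.77 V / 4194304 = 2.33 µV.
(V_in − V_low)/LSB = (5.308 − 0) / 2.32935e-06 = 2278747.762.
So the output code is 2278748.

code 2278748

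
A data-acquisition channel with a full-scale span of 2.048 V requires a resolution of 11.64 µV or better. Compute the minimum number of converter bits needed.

Number of steps required ≥ 2.048 V / 11.64 µV = 175945.02.
Need 2^N ≥ 175945.02; 2^17 = 131072, 2^18 = 262144.
Minimum N = 18.

18 bits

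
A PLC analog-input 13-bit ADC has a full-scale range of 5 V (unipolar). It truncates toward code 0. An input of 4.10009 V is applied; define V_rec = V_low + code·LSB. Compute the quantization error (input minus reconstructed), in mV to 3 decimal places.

0.359 mV

One LSB is 5 V / 8192 = 0.610 mV.
Scaled input = 6717.5875 LSBs, so code = 6717.
Code 6717 maps back to 0 + 6717×0.000610352 V = 4.0997314 V.
V_in − V_rec = 0.000358555 V = 0.359 mV.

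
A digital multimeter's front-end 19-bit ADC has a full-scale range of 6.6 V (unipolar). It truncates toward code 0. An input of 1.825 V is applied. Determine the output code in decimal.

LSB = 6.6 V / 524288 = 12.59 µV.
(1.825 − 0) / 1.25885e-05 = 144973.576 LSBs.
⌊·⌋(144973.576) = 144973.

code 144973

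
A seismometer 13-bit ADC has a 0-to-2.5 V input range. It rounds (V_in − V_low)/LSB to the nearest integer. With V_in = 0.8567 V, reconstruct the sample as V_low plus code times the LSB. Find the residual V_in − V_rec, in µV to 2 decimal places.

71.58 µV

One LSB is 2.5 V / 8192 = 305.18 µV.
(V_in − V_low)/LSB = (0.8567 − 0)/0.000305176 = 2807.2346 → code 2807 (round).
V_rec = 0 + 2807·0.000305176 = 0.85662842 V.
Difference: 7.1582e-05 V → 71.58 µV.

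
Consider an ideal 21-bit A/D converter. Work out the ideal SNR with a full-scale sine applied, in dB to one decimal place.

SNR ≈ 6.02·N + 1.76 dB = 6.02·21 + 1.76 = 128.18 dB.

128.2 dB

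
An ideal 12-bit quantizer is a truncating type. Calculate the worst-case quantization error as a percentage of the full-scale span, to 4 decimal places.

Truncating → worst-case error = 1 LSB = V_FS/2^12, so 100/4096 = 0.0244141 % of full scale.

0.0244 %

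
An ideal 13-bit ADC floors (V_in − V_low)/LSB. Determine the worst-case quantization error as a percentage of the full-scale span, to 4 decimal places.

0.0122 %

Truncating → worst-case error = 1 LSB = V_FS/2^13, so 100/8192 = 0.012207 % of full scale.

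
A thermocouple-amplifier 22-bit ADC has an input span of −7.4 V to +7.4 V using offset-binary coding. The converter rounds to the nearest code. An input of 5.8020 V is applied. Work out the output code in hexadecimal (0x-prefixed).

code 0x3916F9 (decimal 3741433)

With 4194304 levels over 14.8 V, one step is 3.53 µV.
(V_in − V_low)/LSB = (5.8020 − (−7.4)) / 3.52859e-06 = 3741432.528.
Round → code 3741433.
In hexadecimal (0x-prefixed): 0x3916F9.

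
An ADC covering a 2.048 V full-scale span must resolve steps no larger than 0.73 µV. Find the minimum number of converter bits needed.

22 bits

Number of steps required ≥ 2.048 V / 0.73 µV = 2805479.45.
Need 2^N ≥ 2805479.45; 2^21 = 2097152, 2^22 = 4194304.
Minimum N = 22.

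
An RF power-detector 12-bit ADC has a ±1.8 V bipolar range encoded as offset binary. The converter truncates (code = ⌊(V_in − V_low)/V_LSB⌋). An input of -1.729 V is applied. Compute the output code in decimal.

code 80

With 4096 levels over 3.6 V, one step is 0.879 mV.
(-1.729 − (−1.8)) / 0.000878906 = 80.782 LSBs.
⌊·⌋(80.782) = 80.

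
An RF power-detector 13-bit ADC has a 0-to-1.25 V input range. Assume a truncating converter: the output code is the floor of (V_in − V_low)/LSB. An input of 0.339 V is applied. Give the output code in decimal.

code 2221

LSB = 1.25 V / 8192 = 152.59 µV.
(V_in − V_low)/LSB = (0.339 − 0) / 0.000152588 = 2221.670.
⌊·⌋(2221.670) = 2221.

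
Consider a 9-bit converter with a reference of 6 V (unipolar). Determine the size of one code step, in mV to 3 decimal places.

11.719 mV

Full-scale span = 6 V.
LSB = 6 / 2^9 = 6 / 512 = 0.0117188 V = 11.719 mV.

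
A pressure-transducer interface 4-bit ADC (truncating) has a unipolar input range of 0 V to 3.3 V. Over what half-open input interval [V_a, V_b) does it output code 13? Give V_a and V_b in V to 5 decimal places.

[2.68125 V, 2.88750 V)

LSB = 3.3/2^4 = 206.250 mV.
V_a = V_low + 13·LSB = 2.68125 V; V_b = V_low + 14·LSB = 2.8875 V.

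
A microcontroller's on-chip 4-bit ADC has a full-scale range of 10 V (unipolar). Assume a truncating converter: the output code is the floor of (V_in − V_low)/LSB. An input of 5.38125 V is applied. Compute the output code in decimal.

code 8

Full-scale span = 10 V; LSB = 10/2^4 = 0.6250 V.
Input sits at 8.610 steps above V_low.
So the output code is 8.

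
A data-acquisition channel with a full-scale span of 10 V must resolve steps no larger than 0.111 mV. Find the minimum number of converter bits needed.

Number of steps required ≥ 10 V / 0.111 mV = 90090.09.
Need 2^N ≥ 90090.09; 2^16 = 65536, 2^17 = 131072.
Minimum N = 17.

17 bits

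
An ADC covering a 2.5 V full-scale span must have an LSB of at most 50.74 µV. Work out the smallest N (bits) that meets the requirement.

Number of steps required ≥ 2.5 V / 50.74 µV = 49270.79.
Need 2^N ≥ 49270.79; 2^15 = 32768, 2^16 = 65536.
Minimum N = 16.

16 bits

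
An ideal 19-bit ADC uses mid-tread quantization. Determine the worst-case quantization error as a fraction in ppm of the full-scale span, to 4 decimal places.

Rounding → worst-case error = ½ LSB = V_FS/2^20, so 1e+06/1048576 = 0.953674 ppm of full scale.

0.9537 ppm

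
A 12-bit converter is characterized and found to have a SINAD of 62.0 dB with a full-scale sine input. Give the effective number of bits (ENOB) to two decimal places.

ENOB = (SINAD − 1.76) / 6.02 = (62.0 − 1.76)/6.02 = 10.007.

10.01 bits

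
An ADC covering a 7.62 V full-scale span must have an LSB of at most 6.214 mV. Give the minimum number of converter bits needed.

Number of steps required ≥ 7.62 V / 6.214 mV = 1226.26.
Need 2^N ≥ 1226.26; 2^10 = 1024, 2^11 = 2048.
Minimum N = 11.

11 bits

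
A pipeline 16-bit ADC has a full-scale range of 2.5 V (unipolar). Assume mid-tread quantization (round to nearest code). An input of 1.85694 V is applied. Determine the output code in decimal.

LSB = 2.5 V / 65536 = 38.15 µV.
Input sits at 48678.568 steps above V_low.
round(48678.568) = 48679.

code 48679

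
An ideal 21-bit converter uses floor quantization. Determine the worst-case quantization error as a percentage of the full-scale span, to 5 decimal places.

0.00005 %

Truncating → worst-case error = 1 LSB = V_FS/2^21, so 100/2097152 = 4.76837e-05 % of full scale.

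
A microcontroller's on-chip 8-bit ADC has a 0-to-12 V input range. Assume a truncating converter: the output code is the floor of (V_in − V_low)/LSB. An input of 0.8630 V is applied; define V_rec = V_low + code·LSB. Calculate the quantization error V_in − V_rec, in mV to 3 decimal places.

One LSB is 12 V / 256 = 46.875 mV.
(0.8630 − 0)/0.046875 = 18.4107; ⌊·⌋ gives code 18.
Reconstructed: 0.84375 V.
V_in − V_rec = 0.01925 V = 19.250 mV.

19.250 mV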